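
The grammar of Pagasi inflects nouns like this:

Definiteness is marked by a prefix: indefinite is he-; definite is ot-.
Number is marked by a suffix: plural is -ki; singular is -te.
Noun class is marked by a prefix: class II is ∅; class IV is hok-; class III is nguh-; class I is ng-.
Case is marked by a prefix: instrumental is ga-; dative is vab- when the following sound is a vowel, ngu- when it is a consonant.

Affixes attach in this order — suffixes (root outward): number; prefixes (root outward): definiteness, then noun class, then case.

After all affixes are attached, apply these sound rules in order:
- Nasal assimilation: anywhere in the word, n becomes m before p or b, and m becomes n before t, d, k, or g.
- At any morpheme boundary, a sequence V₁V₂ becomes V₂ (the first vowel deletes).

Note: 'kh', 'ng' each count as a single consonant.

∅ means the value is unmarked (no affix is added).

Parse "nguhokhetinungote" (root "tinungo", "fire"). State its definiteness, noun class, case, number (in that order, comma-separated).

indefinite, class IV, dative, singular

Segment: ngu-hok-he-tinungo-te.
definiteness: he- → indefinite.
noun class: hok- → class IV.
case: vab/ngu- → dative.
number: -te → singular.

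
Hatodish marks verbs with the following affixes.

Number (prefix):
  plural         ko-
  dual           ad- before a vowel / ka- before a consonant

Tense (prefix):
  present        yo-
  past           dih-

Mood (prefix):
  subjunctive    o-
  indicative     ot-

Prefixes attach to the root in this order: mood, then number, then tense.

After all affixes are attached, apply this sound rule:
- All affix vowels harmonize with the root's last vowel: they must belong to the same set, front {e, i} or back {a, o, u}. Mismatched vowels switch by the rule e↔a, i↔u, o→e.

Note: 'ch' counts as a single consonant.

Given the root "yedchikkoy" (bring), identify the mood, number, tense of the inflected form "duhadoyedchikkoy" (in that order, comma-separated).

subjunctive, dual, past

Segment: dih-ad-o-yedchikkoy.
mood: o- → subjunctive.
number: ad/ka- → dual.
tense: dih- → past.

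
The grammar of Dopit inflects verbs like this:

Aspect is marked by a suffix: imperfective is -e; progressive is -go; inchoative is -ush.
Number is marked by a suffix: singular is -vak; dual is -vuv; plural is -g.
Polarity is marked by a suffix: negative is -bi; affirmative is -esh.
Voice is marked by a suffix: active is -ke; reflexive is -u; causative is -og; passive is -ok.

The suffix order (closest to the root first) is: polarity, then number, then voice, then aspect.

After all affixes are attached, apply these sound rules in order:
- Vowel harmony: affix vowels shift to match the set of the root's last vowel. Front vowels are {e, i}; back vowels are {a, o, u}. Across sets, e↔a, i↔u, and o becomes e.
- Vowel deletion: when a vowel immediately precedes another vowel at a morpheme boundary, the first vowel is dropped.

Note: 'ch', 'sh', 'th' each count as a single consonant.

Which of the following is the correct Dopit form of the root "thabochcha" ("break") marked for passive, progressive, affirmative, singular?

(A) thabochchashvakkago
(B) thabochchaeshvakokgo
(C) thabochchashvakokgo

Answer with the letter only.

C

Attach polarity affirmative -esh → thabochchaesh.
Attach number singular -vak → thabochchaeshvak.
Attach voice passive -ok → thabochchaeshvakok.
Attach aspect progressive -go → thabochchaeshvakokgo.
Apply vowel harmony: thabochchaeshvakokgo → thabochchaashvakokgo.
Apply vowel deletion: thabochchaashvakokgo → thabochchashvakokgo.
So the correct form is thabochchashvakokgo, option (C).
(B) thabochchaeshvakokgo is wrong: it fails to apply the sound rule(s).
(A) thabochchashvakkago is wrong: it uses active instead of passive for voice.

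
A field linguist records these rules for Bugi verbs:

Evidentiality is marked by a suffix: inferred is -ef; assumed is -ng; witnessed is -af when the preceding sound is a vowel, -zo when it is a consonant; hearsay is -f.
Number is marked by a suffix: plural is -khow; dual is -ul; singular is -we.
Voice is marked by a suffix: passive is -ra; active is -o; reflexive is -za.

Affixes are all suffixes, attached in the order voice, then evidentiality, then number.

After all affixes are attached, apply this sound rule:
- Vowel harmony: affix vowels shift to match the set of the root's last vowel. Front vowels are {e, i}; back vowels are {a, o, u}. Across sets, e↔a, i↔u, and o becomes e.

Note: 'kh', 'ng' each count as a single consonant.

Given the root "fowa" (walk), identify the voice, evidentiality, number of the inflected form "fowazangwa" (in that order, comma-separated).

Segment: fowa-za-ng-we.
voice: -za → reflexive.
evidentiality: -ng → assumed.
number: -we → singular.

reflexive, assumed, singular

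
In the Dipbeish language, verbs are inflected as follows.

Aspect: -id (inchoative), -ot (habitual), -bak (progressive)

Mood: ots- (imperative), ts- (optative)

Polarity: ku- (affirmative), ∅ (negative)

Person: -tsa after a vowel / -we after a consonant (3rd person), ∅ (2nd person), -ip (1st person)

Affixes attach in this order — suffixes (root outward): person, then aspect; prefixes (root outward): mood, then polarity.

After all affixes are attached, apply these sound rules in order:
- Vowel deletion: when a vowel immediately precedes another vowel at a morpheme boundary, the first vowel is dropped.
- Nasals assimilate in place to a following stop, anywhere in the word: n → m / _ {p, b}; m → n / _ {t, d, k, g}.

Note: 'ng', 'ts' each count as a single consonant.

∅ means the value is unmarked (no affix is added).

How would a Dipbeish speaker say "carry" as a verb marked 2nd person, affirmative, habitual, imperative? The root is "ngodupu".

kotsngodupot

person = 2nd person: zero marking, form stays ngodupu.
Attach mood imperative ots- → otsngodupu.
Attach polarity affirmative ku- → kuotsngodupu.
Attach aspect habitual -ot → kuotsngodupuot.
Apply vowel deletion: kuotsngodupuot → kotsngodupot.
Nasal assimilation: no change.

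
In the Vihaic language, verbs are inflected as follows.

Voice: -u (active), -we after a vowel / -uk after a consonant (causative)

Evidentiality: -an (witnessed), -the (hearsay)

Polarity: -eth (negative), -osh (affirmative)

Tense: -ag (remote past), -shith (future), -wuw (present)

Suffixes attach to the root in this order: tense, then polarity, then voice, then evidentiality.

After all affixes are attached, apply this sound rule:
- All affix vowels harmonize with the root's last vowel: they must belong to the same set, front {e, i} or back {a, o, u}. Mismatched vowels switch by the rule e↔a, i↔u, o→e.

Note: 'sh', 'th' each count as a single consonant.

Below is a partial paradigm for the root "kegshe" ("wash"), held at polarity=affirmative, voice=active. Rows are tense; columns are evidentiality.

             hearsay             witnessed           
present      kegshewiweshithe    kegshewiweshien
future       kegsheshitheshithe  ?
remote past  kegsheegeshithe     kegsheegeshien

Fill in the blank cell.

kegsheshitheshien

Attach tense future -shith → kegsheshith.
Attach polarity affirmative -osh → kegsheshithosh.
Attach voice active -u → kegsheshithoshu.
Attach evidentiality witnessed -an → kegsheshithoshuan.
Apply vowel harmony: kegsheshithoshuan → kegsheshitheshien.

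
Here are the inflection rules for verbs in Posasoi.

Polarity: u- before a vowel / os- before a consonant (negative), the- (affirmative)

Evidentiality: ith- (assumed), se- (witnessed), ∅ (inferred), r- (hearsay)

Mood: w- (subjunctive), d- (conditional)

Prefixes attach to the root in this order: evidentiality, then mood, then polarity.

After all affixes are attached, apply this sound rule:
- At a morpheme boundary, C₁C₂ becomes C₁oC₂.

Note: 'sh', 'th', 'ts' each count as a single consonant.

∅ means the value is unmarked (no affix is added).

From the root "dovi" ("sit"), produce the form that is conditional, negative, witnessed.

osodosedovi

Attach evidentiality witnessed se- → sedovi.
Attach mood conditional d- → dsedovi.
Attach polarity negative os- (before consonant 'd') → osdsedovi.
Apply epenthesis: osdsedovi → osodosedovi.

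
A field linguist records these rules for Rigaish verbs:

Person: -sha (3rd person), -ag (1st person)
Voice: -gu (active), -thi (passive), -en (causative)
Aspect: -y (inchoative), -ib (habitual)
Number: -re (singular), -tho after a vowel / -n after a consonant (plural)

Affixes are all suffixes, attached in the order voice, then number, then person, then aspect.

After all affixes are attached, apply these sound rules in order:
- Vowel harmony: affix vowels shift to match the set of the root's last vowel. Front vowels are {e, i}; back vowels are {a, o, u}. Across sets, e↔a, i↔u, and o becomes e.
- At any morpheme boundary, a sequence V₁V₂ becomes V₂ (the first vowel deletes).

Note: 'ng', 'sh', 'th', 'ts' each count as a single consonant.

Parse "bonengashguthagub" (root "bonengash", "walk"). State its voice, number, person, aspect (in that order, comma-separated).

active, plural, 1st person, habitual

Segment: bonengash-gu-tho-ag-ib.
voice: -gu → active.
number: -tho/n → plural.
person: -ag → 1st person.
aspect: -ib → habitual.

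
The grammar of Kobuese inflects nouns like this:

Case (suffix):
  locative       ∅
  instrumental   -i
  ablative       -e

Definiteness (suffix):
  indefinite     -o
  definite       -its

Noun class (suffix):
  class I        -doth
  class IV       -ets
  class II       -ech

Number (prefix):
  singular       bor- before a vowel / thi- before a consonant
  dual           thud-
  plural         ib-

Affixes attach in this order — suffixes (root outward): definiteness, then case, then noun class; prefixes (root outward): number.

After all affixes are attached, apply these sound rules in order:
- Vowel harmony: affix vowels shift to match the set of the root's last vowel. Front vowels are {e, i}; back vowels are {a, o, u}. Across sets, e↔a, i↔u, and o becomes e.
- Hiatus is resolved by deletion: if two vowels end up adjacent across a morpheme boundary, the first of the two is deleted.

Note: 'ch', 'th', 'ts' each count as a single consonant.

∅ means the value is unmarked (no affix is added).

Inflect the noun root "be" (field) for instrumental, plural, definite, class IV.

Attach definiteness definite -its → beits.
Attach case instrumental -i → beitsi.
Attach number plural ib- → ibbeitsi.
Attach noun class class IV -ets → ibbeitsiets.
Vowel harmony: no change.
Apply vowel deletion: ibbeitsiets → ibbitsets.

ibbitsets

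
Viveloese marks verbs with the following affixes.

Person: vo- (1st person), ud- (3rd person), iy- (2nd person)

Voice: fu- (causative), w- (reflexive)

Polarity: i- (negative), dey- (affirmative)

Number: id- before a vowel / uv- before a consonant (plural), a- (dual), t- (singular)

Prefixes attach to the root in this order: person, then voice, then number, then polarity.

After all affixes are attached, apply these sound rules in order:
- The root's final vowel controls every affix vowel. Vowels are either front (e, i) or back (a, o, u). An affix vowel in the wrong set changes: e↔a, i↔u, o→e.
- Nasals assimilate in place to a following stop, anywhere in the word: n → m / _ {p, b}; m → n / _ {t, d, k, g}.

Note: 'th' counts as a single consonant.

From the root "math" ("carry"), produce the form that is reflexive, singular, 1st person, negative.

utwvomath

Attach person 1st person vo- → vomath.
Attach voice reflexive w- → wvomath.
Attach number singular t- → twvomath.
Attach polarity negative i- → itwvomath.
Apply vowel harmony: itwvomath → utwvomath.
Nasal assimilation: no change.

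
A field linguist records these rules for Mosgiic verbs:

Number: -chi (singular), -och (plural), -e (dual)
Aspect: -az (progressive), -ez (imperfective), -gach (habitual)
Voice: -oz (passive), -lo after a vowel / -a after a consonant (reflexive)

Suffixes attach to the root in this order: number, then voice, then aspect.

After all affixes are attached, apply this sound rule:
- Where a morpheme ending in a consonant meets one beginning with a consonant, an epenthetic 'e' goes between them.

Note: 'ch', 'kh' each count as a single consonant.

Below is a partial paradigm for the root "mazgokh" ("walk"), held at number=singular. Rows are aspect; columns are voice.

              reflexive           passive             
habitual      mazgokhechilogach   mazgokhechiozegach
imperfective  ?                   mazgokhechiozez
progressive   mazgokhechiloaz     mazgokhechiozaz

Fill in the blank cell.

mazgokhechiloez

Attach number singular -chi → mazgokhchi.
Attach voice reflexive -lo (after vowel 'i') → mazgokhchilo.
Attach aspect imperfective -ez → mazgokhchiloez.
Apply epenthesis: mazgokhchiloez → mazgokhechiloez.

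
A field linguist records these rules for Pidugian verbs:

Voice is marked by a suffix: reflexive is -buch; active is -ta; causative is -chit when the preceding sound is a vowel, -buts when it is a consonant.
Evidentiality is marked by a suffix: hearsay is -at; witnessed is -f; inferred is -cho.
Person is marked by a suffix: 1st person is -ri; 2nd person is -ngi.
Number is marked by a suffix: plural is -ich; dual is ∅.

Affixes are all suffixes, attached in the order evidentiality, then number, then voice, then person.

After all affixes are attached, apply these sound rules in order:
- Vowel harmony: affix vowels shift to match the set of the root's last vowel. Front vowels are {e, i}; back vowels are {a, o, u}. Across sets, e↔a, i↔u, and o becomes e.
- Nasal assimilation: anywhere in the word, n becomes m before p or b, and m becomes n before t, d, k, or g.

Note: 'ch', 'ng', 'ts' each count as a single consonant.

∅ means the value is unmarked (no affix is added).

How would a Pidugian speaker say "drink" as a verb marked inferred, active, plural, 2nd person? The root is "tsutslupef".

tsutslupefcheichtengi

Attach evidentiality inferred -cho → tsutslupefcho.
Attach number plural -ich → tsutslupefchoich.
Attach voice active -ta → tsutslupefchoichta.
Attach person 2nd person -ngi → tsutslupefchoichtangi.
Apply vowel harmony: tsutslupefchoichtangi → tsutslupefcheichtengi.
Nasal assimilation: no change.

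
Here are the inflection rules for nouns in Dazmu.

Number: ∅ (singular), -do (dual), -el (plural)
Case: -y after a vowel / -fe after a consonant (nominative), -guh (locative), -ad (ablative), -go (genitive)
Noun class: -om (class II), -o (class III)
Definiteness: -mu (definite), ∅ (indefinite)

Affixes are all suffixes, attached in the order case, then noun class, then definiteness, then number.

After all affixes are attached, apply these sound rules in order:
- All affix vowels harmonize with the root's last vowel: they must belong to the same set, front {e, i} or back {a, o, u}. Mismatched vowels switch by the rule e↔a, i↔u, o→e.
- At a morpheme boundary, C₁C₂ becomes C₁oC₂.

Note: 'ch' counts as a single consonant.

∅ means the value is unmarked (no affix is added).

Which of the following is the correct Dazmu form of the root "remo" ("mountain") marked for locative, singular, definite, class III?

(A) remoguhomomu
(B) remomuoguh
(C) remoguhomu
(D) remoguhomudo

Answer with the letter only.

C

Attach case locative -guh → remoguh.
Attach noun class class III -o → remoguho.
Attach definiteness definite -mu → remoguhomu.
number = singular: zero marking, form stays remoguhomu.
Vowel harmony: no change.
Epenthesis: no change.
So the correct form is remoguhomu, option (C).
(A) remoguhomomu is wrong: it uses class II instead of class III for noun class.
(B) remomuoguh is wrong: it has the affixes in the wrong order.
(D) remoguhomudo is wrong: it uses dual instead of singular for number.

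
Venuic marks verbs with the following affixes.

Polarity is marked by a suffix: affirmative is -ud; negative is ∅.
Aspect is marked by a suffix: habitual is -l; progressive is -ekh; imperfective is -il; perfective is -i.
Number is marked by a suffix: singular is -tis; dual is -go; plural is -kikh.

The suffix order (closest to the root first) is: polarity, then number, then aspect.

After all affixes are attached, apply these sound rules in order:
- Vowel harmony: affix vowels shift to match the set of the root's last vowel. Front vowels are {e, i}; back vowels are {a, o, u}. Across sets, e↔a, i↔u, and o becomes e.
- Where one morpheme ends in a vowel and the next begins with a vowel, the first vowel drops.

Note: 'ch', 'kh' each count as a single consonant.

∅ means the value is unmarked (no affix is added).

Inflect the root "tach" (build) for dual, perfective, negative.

tachgu

polarity = negative: zero marking, form stays tach.
Attach number dual -go → tachgo.
Attach aspect perfective -i → tachgoi.
Apply vowel harmony: tachgoi → tachgou.
Apply vowel deletion: tachgou → tachgu.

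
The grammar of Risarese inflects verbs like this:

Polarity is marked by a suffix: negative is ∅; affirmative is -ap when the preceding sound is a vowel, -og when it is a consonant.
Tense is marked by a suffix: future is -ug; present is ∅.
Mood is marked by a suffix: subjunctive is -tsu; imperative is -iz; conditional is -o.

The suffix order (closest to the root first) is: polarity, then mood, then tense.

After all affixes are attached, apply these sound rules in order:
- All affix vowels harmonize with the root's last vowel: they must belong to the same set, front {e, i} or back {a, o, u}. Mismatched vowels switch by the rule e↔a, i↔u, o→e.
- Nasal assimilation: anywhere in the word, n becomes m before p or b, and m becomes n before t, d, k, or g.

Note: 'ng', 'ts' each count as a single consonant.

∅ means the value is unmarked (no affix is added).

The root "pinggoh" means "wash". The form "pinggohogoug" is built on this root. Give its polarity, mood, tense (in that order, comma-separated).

Segment: pinggoh-og-o-ug.
polarity: -ap/og → affirmative.
mood: -o → conditional.
tense: -ug → future.

affirmative, conditional, future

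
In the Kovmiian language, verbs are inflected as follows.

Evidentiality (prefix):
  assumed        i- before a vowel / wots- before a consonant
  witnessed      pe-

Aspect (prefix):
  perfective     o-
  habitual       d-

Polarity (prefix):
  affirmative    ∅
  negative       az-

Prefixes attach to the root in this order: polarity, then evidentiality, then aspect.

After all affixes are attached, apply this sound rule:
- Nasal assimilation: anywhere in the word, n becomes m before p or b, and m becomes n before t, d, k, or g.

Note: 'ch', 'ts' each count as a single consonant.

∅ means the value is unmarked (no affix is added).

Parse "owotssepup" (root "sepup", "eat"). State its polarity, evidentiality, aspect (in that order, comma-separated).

affirmative, assumed, perfective

Segment: o-wots-sepup.
polarity: ∅ → affirmative.
evidentiality: i/wots- → assumed.
aspect: o- → perfective.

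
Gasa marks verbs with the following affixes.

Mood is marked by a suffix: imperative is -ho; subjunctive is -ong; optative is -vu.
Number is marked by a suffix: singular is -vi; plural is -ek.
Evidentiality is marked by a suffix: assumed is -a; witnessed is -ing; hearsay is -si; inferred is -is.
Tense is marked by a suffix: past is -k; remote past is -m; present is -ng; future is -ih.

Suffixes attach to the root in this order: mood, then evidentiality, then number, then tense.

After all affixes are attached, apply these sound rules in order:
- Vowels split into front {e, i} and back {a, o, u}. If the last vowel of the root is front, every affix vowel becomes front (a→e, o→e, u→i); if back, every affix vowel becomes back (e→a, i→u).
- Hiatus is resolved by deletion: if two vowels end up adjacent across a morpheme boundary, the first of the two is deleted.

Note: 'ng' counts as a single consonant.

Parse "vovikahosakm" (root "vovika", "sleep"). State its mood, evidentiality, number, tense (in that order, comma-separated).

imperative, hearsay, plural, remote past

Segment: vovika-ho-si-ek-m.
mood: -ho → imperative.
evidentiality: -si → hearsay.
number: -ek → plural.
tense: -m → remote past.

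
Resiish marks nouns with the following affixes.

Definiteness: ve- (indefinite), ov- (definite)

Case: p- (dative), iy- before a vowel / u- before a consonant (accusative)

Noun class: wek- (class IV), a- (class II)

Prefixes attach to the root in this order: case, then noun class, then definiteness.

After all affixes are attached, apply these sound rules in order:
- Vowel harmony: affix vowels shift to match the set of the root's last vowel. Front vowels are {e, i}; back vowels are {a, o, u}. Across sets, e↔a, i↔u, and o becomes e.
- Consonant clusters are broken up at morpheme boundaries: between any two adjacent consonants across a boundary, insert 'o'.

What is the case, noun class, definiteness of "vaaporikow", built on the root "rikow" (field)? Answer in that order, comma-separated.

Segment: ve-a-p-rikow.
case: p- → dative.
noun class: a- → class II.
definiteness: ve- → indefinite.

dative, class II, indefinite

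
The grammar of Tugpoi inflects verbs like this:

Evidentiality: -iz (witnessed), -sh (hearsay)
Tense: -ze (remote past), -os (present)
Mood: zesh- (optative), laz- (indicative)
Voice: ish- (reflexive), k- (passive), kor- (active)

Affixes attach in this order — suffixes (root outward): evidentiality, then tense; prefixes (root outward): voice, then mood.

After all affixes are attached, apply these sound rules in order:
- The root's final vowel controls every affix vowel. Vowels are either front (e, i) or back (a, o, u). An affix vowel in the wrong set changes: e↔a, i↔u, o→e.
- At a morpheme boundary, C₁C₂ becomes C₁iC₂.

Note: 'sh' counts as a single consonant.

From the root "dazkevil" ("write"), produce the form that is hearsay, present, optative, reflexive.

Attach evidentiality hearsay -sh → dazkevilsh.
Attach voice reflexive ish- → ishdazkevilsh.
Attach mood optative zesh- → zeshishdazkevilsh.
Attach tense present -os → zeshishdazkevilshos.
Apply vowel harmony: zeshishdazkevilshos → zeshishdazkevilshes.
Apply epenthesis: zeshishdazkevilshes → zeshishidazkevilishes.

zeshishidazkevilishes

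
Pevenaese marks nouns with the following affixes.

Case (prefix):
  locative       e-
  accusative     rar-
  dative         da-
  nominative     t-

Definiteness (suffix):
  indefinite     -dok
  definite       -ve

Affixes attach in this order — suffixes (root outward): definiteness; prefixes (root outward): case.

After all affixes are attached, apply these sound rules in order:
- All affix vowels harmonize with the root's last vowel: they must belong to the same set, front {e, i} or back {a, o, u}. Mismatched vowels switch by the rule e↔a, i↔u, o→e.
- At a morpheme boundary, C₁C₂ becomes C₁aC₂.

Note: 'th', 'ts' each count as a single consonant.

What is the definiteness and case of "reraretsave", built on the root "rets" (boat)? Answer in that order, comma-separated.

definite, accusative

Segment: rar-rets-ve.
definiteness: -ve → definite.
case: rar- → accusative.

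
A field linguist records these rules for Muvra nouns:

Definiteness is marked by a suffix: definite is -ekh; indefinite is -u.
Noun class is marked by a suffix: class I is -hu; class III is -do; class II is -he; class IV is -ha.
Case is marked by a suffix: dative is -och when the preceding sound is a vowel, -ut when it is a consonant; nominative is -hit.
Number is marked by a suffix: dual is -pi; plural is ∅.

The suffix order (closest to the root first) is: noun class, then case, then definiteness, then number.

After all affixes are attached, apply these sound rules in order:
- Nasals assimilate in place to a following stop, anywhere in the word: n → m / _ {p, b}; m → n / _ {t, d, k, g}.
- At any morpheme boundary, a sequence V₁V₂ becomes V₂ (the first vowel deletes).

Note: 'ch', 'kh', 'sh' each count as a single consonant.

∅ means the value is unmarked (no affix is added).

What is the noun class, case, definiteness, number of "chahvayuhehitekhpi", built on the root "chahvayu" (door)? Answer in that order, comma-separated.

Segment: chahvayu-he-hit-ekh-pi.
noun class: -he → class II.
case: -hit → nominative.
definiteness: -ekh → definite.
number: -pi → dual.

class II, nominative, definite, dual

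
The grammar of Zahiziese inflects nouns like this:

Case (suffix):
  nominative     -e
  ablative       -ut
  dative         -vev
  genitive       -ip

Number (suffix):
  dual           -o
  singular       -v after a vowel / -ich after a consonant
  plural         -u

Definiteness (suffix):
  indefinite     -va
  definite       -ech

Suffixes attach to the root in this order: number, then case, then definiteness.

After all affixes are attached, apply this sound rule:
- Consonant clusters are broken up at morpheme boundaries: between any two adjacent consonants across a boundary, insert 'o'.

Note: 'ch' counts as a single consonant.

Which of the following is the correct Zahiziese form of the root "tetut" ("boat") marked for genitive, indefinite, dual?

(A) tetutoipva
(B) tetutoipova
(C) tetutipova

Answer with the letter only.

B

Attach number dual -o → tetuto.
Attach case genitive -ip → tetutoip.
Attach definiteness indefinite -va → tetutoipva.
Apply epenthesis: tetutoipva → tetutoipova.
So the correct form is tetutoipova, option (B).
(C) tetutipova is wrong: it has the affixes in the wrong order.
(A) tetutoipva is wrong: it fails to apply the sound rule(s).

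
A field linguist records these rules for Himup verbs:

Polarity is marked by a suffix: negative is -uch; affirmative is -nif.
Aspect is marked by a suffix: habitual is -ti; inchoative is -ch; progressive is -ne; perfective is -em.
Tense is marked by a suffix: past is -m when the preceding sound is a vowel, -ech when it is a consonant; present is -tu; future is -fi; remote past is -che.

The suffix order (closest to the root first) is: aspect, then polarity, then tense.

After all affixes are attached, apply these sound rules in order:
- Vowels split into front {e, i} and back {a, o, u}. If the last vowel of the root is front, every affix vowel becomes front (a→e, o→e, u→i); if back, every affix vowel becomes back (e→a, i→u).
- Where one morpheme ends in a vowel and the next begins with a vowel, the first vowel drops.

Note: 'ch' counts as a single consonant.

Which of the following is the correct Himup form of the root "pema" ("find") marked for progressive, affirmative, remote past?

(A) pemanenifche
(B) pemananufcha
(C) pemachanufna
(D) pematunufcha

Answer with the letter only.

Attach aspect progressive -ne → pemane.
Attach polarity affirmative -nif → pemanenif.
Attach tense remote past -che → pemanenifche.
Apply vowel harmony: pemanenifche → pemananufcha.
Vowel deletion: no change.
So the correct form is pemananufcha, option (B).
(C) pemachanufna is wrong: it has the affixes in the wrong order.
(D) pematunufcha is wrong: it uses habitual instead of progressive for aspect.
(A) pemanenifche is wrong: it fails to apply the sound rule(s).

B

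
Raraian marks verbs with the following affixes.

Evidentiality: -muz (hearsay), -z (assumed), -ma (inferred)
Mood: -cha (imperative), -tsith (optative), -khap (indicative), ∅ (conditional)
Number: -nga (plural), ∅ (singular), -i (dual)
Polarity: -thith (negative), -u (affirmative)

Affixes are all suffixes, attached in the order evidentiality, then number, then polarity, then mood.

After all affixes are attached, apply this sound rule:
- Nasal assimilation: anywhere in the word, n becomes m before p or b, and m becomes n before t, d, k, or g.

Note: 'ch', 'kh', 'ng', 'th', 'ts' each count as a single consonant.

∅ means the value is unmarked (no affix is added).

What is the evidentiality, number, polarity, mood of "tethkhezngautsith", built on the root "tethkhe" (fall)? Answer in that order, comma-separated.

assumed, plural, affirmative, optative

Segment: tethkhe-z-nga-u-tsith.
evidentiality: -z → assumed.
number: -nga → plural.
polarity: -u → affirmative.
mood: -tsith → optative.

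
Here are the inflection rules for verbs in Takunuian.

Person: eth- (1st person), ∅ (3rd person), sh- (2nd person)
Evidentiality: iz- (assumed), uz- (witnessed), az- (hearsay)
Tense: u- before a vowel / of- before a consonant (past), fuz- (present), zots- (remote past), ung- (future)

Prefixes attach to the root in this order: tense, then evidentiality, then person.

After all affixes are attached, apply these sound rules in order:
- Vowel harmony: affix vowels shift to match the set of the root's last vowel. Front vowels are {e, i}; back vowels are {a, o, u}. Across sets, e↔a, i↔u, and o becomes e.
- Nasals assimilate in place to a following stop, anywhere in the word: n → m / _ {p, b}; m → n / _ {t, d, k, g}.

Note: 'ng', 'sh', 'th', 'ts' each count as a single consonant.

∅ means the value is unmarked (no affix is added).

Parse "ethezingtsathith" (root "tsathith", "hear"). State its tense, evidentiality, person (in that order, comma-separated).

Segment: eth-az-ung-tsathith.
tense: ung- → future.
evidentiality: az- → hearsay.
person: eth- → 1st person.

future, hearsay, 1st person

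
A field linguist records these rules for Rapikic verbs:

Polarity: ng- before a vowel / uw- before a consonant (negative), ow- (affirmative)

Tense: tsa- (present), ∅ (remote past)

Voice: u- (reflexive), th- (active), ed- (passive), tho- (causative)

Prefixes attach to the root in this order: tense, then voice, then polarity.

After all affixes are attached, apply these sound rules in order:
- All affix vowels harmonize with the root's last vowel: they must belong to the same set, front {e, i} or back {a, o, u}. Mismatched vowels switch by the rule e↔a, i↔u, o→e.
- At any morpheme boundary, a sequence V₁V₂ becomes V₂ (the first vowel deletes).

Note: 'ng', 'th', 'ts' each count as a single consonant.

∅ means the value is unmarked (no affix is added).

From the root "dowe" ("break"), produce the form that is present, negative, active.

Attach tense present tsa- → tsadowe.
Attach voice active th- → thtsadowe.
Attach polarity negative uw- (before consonant 'th') → uwthtsadowe.
Apply vowel harmony: uwthtsadowe → iwthtsedowe.
Vowel deletion: no change.

iwthtsedowe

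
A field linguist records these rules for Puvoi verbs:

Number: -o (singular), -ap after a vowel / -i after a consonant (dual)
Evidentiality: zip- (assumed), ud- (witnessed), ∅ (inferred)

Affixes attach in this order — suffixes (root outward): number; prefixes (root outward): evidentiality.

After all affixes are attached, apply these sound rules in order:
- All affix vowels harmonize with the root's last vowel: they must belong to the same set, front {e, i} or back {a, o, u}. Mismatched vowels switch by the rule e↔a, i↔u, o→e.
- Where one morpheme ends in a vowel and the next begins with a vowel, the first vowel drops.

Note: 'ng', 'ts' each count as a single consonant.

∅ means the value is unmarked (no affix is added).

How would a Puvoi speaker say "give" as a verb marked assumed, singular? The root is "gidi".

zipgide

Attach evidentiality assumed zip- → zipgidi.
Attach number singular -o → zipgidio.
Apply vowel harmony: zipgidio → zipgidie.
Apply vowel deletion: zipgidie → zipgide.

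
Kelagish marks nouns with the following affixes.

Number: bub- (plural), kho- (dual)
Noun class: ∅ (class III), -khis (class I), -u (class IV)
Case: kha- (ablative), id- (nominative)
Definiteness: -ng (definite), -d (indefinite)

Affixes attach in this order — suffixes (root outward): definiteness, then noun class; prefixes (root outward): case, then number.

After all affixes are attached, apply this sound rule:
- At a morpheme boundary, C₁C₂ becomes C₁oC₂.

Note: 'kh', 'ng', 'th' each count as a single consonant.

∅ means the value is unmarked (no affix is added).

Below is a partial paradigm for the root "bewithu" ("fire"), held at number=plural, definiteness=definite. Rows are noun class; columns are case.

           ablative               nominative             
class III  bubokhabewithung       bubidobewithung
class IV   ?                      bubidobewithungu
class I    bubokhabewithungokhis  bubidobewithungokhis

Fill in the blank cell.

bubokhabewithungu

Attach case ablative kha- → khabewithu.
Attach number plural bub- → bubkhabewithu.
Attach definiteness definite -ng → bubkhabewithung.
Attach noun class class IV -u → bubkhabewithungu.
Apply epenthesis: bubkhabewithungu → bubokhabewithungu.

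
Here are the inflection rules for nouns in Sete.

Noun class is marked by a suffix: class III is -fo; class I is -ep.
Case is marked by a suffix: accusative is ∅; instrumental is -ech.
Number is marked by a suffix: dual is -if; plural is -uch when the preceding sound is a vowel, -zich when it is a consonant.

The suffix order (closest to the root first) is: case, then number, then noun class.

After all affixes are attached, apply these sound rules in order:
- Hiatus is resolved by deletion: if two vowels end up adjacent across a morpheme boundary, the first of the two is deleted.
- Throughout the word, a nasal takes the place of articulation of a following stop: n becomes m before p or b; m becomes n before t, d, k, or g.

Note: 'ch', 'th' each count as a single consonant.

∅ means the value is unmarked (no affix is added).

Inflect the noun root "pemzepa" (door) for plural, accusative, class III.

pemzepuchfo

case = accusative: zero marking, form stays pemzepa.
Attach number plural -uch (after vowel 'a') → pemzepauch.
Attach noun class class III -fo → pemzepauchfo.
Apply vowel deletion: pemzepauchfo → pemzepuchfo.
Nasal assimilation: no change.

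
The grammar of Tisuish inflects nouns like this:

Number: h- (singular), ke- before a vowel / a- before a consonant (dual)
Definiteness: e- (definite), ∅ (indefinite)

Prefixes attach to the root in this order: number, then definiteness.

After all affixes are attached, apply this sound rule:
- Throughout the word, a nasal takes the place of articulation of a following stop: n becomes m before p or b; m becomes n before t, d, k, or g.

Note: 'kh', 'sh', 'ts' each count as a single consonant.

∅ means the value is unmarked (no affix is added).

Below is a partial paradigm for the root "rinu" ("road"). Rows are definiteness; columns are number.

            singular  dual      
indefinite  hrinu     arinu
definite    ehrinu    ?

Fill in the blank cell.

Attach number dual a- (before consonant 'r') → arinu.
Attach definiteness definite e- → earinu.
Nasal assimilation: no change.

earinu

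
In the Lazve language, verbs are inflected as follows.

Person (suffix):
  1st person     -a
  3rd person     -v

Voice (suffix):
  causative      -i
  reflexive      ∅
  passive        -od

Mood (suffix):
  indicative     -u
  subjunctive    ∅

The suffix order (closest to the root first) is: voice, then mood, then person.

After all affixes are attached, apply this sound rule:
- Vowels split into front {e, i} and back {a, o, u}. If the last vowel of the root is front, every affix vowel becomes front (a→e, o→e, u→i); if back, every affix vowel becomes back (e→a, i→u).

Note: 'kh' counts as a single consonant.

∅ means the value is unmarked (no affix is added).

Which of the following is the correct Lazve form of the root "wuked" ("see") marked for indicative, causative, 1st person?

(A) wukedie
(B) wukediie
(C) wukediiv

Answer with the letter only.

Attach voice causative -i → wukedi.
Attach mood indicative -u → wukediu.
Attach person 1st person -a → wukediua.
Apply vowel harmony: wukediua → wukediie.
So the correct form is wukediie, option (B).
(C) wukediiv is wrong: it uses 3rd person instead of 1st person for person.
(A) wukedie is wrong: it uses reflexive instead of causative for voice.

B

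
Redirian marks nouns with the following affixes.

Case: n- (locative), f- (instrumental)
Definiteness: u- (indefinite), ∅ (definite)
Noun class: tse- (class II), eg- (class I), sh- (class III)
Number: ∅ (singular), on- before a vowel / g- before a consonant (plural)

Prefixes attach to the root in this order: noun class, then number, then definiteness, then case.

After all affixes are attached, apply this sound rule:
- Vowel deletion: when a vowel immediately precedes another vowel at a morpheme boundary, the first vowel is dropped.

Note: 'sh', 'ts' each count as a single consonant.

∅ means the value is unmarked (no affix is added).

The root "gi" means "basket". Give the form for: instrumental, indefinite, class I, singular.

feggi

Attach noun class class I eg- → eggi.
number = singular: zero marking, form stays eggi.
Attach definiteness indefinite u- → ueggi.
Attach case instrumental f- → fueggi.
Apply vowel deletion: fueggi → feggi.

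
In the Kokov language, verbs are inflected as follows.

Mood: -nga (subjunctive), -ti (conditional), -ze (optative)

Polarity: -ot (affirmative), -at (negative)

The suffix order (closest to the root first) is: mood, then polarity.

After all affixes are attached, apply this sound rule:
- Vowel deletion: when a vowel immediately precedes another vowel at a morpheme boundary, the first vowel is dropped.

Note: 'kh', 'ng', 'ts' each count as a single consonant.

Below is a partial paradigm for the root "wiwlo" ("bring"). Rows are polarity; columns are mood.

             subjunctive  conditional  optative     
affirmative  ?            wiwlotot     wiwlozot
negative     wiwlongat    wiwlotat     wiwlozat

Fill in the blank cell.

Attach mood subjunctive -nga → wiwlonga.
Attach polarity affirmative -ot → wiwlongaot.
Apply vowel deletion: wiwlongaot → wiwlongot.

wiwlongot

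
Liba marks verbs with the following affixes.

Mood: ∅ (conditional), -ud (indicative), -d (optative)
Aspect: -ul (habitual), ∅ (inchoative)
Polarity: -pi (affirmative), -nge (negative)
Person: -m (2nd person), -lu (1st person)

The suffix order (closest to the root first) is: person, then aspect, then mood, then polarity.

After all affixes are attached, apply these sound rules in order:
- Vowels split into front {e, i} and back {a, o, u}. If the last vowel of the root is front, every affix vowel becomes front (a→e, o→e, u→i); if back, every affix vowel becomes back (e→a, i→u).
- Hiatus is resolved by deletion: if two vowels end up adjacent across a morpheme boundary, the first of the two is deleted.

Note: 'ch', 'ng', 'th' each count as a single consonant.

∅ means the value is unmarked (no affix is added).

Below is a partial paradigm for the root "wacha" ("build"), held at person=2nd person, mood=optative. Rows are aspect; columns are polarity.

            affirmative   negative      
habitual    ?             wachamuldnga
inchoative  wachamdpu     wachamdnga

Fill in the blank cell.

Attach person 2nd person -m → wacham.
Attach aspect habitual -ul → wachamul.
Attach mood optative -d → wachamuld.
Attach polarity affirmative -pi → wachamuldpi.
Apply vowel harmony: wachamuldpi → wachamuldpu.
Vowel deletion: no change.

wachamuldpu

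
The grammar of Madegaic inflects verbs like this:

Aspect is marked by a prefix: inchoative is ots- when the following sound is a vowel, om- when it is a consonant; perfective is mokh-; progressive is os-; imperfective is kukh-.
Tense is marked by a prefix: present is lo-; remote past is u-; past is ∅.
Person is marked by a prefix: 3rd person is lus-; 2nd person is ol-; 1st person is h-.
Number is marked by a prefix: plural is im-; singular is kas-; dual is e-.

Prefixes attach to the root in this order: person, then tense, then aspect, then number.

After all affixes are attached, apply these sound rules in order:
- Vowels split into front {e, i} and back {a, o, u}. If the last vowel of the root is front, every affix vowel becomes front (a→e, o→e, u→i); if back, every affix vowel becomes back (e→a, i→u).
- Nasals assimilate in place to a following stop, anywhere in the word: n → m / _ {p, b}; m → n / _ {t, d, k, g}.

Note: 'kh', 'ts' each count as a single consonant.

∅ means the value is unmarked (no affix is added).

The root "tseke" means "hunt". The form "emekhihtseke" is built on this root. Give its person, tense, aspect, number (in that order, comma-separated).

Segment: e-mokh-u-h-tseke.
person: h- → 1st person.
tense: u- → remote past.
aspect: mokh- → perfective.
number: e- → dual.

1st person, remote past, perfective, dual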